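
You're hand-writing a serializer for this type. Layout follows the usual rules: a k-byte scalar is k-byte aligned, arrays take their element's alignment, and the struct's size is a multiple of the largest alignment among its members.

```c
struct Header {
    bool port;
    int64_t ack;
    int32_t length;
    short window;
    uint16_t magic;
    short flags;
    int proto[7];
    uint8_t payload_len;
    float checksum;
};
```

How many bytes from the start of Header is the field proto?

28

0..1  port  (1B, 1-aligned)
1..8  -- padding (7B)
8..16  ack  (8B, 8-aligned)
16..20  length  (4B, 4-aligned)
20..22  window  (2B, 2-aligned)
22..24  magic  (2B, 2-aligned)
24..26  flags  (2B, 2-aligned)
26..28  -- padding (2B)
28..56  proto  (28B, 4-aligned)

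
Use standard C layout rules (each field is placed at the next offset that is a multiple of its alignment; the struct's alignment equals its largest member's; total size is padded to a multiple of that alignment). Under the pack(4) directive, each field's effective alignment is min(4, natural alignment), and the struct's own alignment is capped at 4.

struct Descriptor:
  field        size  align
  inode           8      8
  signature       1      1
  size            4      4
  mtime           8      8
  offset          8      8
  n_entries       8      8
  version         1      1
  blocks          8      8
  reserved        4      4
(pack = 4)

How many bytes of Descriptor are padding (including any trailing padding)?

0..8  inode  (8B, 4-aligned)
8..9  signature  (1B, 1-aligned)
9..12  -- padding (3B)
12..16  size  (4B, 4-aligned)
16..24  mtime  (8B, 4-aligned)
24..32  offset  (8B, 4-aligned)
32..40  n_entries  (8B, 4-aligned)
40..41  version  (1B, 1-aligned)
41..44  -- padding (3B)
44..52  blocks  (8B, 4-aligned)
52..56  reserved  (4B, 4-aligned)
sizeof = 56, alignof = 4
data bytes 50, size 56 → padding 6

6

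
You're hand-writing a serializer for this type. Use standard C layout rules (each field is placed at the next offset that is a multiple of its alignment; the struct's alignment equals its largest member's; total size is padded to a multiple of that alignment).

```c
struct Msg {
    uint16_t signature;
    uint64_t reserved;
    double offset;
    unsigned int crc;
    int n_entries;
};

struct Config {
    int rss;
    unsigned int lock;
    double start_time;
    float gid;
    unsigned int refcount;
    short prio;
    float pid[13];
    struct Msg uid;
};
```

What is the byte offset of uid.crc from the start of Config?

Msg: @0: signature [2B, align 2] → 2; +6 pad (align 8); @8: reserved [8B, align 8] → 16; @16: offset [8B, align 8] → 24; @24: crc [4B, align 4] → 28; @28: n_entries [4B, align 4] → 32; size 32, align 8
@0: rss [4B, align 4] → 4
@4: lock [4B, align 4] → 8
@8: start_time [8B, align 8] → 16
@16: gid [4B, align 4] → 20
@20: refcount [4B, align 4] → 24
@24: prio [2B, align 2] → 26
+2 pad (align 4)
@28: pid [52B, align 4] → 80
@80: uid [32B, align 8] → 112
within Msg: crc at 24
80 + 24 = 104

104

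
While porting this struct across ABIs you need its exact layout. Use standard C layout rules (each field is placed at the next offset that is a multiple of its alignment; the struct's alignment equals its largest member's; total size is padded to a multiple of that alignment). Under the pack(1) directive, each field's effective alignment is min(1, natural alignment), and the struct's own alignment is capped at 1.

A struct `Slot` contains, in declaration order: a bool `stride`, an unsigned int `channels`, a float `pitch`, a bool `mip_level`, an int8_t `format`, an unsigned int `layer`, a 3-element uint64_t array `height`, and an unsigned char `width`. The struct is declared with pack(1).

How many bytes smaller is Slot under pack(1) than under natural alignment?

16

natural layout:
  0..1  stride  (1B, 1-aligned)
  1..4  -- padding (3B)
  4..8  channels  (4B, 4-aligned)
  8..12  pitch  (4B, 4-aligned)
  12..13  mip_level  (1B, 1-aligned)
  13..14  format  (1B, 1-aligned)
  14..16  -- padding (2B)
  16..20  layer  (4B, 4-aligned)
  20..24  -- padding (4B)
  24..48  height  (24B, 8-aligned)
  48..49  width  (1B, 1-aligned)
  49..56  -- tail padding (7B)
  sizeof = 56, alignof = 8
packed(1) layout:
  0..1  stride  (1B, 1-aligned)
  1..5  channels  (4B, 1-aligned)
  5..9  pitch  (4B, 1-aligned)
  9..10  mip_level  (1B, 1-aligned)
  10..11  format  (1B, 1-aligned)
  11..15  layer  (4B, 1-aligned)
  15..39  height  (24B, 1-aligned)
  39..40  width  (1B, 1-aligned)
  sizeof = 40, alignof = 1
56 − 40 = 16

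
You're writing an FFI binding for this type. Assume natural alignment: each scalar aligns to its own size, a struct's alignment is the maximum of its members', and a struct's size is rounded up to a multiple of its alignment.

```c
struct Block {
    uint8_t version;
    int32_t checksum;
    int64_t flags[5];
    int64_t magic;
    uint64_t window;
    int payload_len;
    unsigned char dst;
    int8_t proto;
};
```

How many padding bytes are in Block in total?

5

0..1  version  (1B, 1-aligned)
1..4  -- padding (3B)
4..8  checksum  (4B, 4-aligned)
8..48  flags  (40B, 8-aligned)
48..56  magic  (8B, 8-aligned)
56..64  window  (8B, 8-aligned)
64..68  payload_len  (4B, 4-aligned)
68..69  dst  (1B, 1-aligned)
69..70  proto  (1B, 1-aligned)
70..72  -- tail padding (2B)
sizeof = 72, alignof = 8
data bytes 67, size 72 → padding 5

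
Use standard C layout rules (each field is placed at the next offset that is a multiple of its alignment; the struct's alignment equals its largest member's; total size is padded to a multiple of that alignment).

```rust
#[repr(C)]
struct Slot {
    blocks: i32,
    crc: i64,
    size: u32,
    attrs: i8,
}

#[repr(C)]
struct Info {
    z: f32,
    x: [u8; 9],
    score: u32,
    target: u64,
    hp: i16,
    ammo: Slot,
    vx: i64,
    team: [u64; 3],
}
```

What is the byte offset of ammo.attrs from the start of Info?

Slot: blocks at 0 (size 4, align 4) → ends 4; pad 4 to align 8 for crc; crc at 8 (size 8, align 8) → ends 16; size at 16 (size 4, align 4) → ends 20; attrs at 20 (size 1, align 1) → ends 21; tail pad 3 to reach multiple of 8; total 24 bytes, alignment 8
z at 0 (size 4, align 4) → ends 4
x at 4 (size 9, align 1) → ends 13
pad 3 to align 4 for score
score at 16 (size 4, align 4) → ends 20
pad 4 to align 8 for target
target at 24 (size 8, align 8) → ends 32
hp at 32 (size 2, align 2) → ends 34
pad 6 to align 8 for ammo
ammo at 40 (size 24, align 8) → ends 64
within Slot: attrs at 20
40 + 20 = 60

60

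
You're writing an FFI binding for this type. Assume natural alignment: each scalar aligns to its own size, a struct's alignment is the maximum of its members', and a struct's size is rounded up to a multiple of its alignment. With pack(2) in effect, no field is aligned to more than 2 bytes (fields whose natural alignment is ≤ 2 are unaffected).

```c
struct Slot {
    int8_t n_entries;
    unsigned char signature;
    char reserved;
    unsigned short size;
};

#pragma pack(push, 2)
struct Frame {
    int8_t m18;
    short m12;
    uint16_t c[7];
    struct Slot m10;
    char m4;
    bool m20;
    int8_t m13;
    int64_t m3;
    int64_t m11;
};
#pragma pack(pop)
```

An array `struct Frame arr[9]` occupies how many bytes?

396

Slot: @0: n_entries [1B, align 1] → 1; @1: signature [1B, align 1] → 2; @2: reserved [1B, align 1] → 3; +1 pad (align 2); @4: size [2B, align 2] → 6; size 6, align 2
@0: m18 [1B, align 1] → 1
+1 pad (align 2)
@2: m12 [2B, align 2] → 4
@4: c [14B, align 2] → 18
@18: m10 [6B, align 2] → 24
@24: m4 [1B, align 1] → 25
@25: m20 [1B, align 1] → 26
@26: m13 [1B, align 1] → 27
+1 pad (align 2)
@28: m3 [8B, align 2] → 36
@36: m11 [8B, align 2] → 44
size 44, align 2
array of 9: 9 × 44 = 396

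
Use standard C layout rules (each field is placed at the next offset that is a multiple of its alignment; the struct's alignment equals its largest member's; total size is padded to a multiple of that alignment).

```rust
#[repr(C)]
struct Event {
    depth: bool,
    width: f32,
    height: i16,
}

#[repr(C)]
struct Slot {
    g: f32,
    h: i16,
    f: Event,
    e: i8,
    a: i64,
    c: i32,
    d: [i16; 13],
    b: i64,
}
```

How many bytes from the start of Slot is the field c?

Event: 0..1  depth  (1B, 1-aligned); 1..4  -- padding (3B); 4..8  width  (4B, 4-aligned); 8..10  height  (2B, 2-aligned); 10..12  -- tail padding (2B); sizeof = 12, alignof = 4
0..4  g  (4B, 4-aligned)
4..6  h  (2B, 2-aligned)
6..8  -- padding (2B)
8..20  f  (12B, 4-aligned)
20..21  e  (1B, 1-aligned)
21..24  -- padding (3B)
24..32  a  (8B, 8-aligned)
32..36  c  (4B, 4-aligned)

32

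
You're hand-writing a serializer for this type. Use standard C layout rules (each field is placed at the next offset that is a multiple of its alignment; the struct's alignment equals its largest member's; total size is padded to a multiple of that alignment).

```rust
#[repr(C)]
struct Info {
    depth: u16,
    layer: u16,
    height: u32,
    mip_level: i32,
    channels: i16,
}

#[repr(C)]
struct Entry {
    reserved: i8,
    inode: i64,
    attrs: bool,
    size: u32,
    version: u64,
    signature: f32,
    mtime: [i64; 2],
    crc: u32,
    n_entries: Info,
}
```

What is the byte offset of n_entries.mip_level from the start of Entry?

68

Info: depth at 0 (size 2, align 2) → ends 2; layer at 2 (size 2, align 2) → ends 4; height at 4 (size 4, align 4) → ends 8; mip_level at 8 (size 4, align 4) → ends 12; channels at 12 (size 2, align 2) → ends 14; tail pad 2 to reach multiple of 4; total 16 bytes, alignment 4
reserved at 0 (size 1, align 1) → ends 1
pad 7 to align 8 for inode
inode at 8 (size 8, align 8) → ends 16
attrs at 16 (size 1, align 1) → ends 17
pad 3 to align 4 for size
size at 20 (size 4, align 4) → ends 24
version at 24 (size 8, align 8) → ends 32
signature at 32 (size 4, align 4) → ends 36
pad 4 to align 8 for mtime
mtime at 40 (size 16, align 8) → ends 56
crc at 56 (size 4, align 4) → ends 60
n_entries at 60 (size 16, align 4) → ends 76
within Info: mip_level at 8
60 + 8 = 68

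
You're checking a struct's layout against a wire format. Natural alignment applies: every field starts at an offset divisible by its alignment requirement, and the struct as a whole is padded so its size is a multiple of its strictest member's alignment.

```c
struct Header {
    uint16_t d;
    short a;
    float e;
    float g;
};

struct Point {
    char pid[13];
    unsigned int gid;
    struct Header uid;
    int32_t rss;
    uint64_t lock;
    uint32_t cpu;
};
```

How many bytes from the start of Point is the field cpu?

Header: @0: d [2B, align 2] → 2; @2: a [2B, align 2] → 4; @4: e [4B, align 4] → 8; @8: g [4B, align 4] → 12; size 12, align 4
@0: pid [13B, align 1] → 13
+3 pad (align 4)
@16: gid [4B, align 4] → 20
@20: uid [12B, align 4] → 32
@32: rss [4B, align 4] → 36
+4 pad (align 8)
@40: lock [8B, align 8] → 48
@48: cpu [4B, align 4] → 52

48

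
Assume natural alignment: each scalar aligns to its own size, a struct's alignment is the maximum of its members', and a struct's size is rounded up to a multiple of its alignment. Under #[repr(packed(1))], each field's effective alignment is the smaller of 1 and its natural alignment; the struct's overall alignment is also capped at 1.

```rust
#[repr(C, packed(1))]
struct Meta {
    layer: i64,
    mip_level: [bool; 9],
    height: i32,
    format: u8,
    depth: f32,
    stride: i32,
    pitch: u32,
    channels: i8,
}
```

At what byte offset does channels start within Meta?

34

@0: layer [8B, align 1] → 8
@8: mip_level [9B, align 1] → 17
@17: height [4B, align 1] → 21
@21: format [1B, align 1] → 22
@22: depth [4B, align 1] → 26
@26: stride [4B, align 1] → 30
@30: pitch [4B, align 1] → 34
@34: channels [1B, align 1] → 35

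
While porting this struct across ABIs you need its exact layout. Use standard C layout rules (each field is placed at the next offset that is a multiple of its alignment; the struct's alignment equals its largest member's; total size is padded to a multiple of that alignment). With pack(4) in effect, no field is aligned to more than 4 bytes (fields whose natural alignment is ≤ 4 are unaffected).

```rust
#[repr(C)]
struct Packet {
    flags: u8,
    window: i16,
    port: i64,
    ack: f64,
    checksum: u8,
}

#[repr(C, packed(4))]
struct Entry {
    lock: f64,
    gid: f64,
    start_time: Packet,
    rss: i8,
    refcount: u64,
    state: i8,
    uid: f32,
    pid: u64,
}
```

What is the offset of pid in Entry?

Packet: flags at 0 (size 1, align 1) → ends 1; pad 1 to align 2 for window; window at 2 (size 2, align 2) → ends 4; pad 4 to align 8 for port; port at 8 (size 8, align 8) → ends 16; ack at 16 (size 8, align 8) → ends 24; checksum at 24 (size 1, align 1) → ends 25; tail pad 7 to reach multiple of 8; total 32 bytes, alignment 8
lock at 0 (size 8, align 4) → ends 8
gid at 8 (size 8, align 4) → ends 16
start_time at 16 (size 32, align 4) → ends 48
rss at 48 (size 1, align 1) → ends 49
pad 3 to align 4 for refcount
refcount at 52 (size 8, align 4) → ends 60
state at 60 (size 1, align 1) → ends 61
pad 3 to align 4 for uid
uid at 64 (size 4, align 4) → ends 68
pid at 68 (size 8, align 4) → ends 76

68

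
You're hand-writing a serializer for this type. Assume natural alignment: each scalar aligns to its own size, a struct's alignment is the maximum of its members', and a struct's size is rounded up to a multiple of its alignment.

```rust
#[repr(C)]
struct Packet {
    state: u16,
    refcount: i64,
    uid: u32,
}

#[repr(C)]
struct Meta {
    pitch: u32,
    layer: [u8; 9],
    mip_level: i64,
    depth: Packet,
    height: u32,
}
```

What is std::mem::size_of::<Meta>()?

Packet: state at 0 (size 2, align 2) → ends 2; pad 6 to align 8 for refcount; refcount at 8 (size 8, align 8) → ends 16; uid at 16 (size 4, align 4) → ends 20; tail pad 4 to reach multiple of 8; total 24 bytes, alignment 8
pitch at 0 (size 4, align 4) → ends 4
layer at 4 (size 9, align 1) → ends 13
pad 3 to align 8 for mip_level
mip_level at 16 (size 8, align 8) → ends 24
depth at 24 (size 24, align 8) → ends 48
height at 48 (size 4, align 4) → ends 52
tail pad 4 to reach multiple of 8
total 56 bytes, alignment 8

56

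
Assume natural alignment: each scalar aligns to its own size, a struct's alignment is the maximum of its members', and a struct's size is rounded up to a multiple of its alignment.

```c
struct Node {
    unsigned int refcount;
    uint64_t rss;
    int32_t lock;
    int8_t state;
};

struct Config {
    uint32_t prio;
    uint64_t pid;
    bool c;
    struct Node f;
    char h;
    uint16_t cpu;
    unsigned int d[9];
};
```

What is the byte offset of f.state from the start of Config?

44

Node: 0..4  refcount  (4B, 4-aligned); 4..8  -- padding (4B); 8..16  rss  (8B, 8-aligned); 16..20  lock  (4B, 4-aligned); 20..21  state  (1B, 1-aligned); 21..24  -- tail padding (3B); sizeof = 24, alignof = 8
0..4  prio  (4B, 4-aligned)
4..8  -- padding (4B)
8..16  pid  (8B, 8-aligned)
16..17  c  (1B, 1-aligned)
17..24  -- padding (7B)
24..48  f  (24B, 8-aligned)
within Node: state at 20
24 + 20 = 44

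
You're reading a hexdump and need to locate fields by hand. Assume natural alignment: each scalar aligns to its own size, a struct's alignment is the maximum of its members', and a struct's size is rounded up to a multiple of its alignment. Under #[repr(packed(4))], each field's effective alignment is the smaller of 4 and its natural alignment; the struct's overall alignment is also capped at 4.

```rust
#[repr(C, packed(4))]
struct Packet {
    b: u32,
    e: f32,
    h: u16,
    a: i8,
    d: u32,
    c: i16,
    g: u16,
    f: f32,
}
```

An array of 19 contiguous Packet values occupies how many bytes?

456

0..4  b  (4B, 4-aligned)
4..8  e  (4B, 4-aligned)
8..10  h  (2B, 2-aligned)
10..11  a  (1B, 1-aligned)
11..12  -- padding (1B)
12..16  d  (4B, 4-aligned)
16..18  c  (2B, 2-aligned)
18..20  g  (2B, 2-aligned)
20..24  f  (4B, 4-aligned)
sizeof = 24, alignof = 4
array of 19: 19 × 24 = 456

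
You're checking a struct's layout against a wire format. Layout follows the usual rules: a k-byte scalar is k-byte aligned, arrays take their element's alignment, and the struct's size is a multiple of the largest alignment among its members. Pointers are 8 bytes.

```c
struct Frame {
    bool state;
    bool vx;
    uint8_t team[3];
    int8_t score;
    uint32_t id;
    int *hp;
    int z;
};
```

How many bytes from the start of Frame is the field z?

24

@0: state [1B, align 1] → 1
@1: vx [1B, align 1] → 2
@2: team [3B, align 1] → 5
@5: score [1B, align 1] → 6
+2 pad (align 4)
@8: id [4B, align 4] → 12
+4 pad (align 8)
@16: hp [8B, align 8] → 24
@24: z [4B, align 4] → 28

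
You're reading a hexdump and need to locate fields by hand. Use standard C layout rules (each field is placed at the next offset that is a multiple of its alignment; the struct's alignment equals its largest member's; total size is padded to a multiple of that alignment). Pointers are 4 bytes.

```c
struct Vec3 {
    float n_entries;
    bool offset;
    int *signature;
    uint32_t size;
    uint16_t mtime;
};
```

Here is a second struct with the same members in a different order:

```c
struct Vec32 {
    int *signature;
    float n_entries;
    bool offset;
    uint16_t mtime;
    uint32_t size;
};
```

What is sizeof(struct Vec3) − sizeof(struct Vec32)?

n_entries at 0 (size 4, align 4) → ends 4
offset at 4 (size 1, align 1) → ends 5
pad 3 to align 4 for signature
signature at 8 (size 4, align 4) → ends 12
size at 12 (size 4, align 4) → ends 16
mtime at 16 (size 2, align 2) → ends 18
tail pad 2 to reach multiple of 4
total 20 bytes, alignment 4
— Vec32 —
signature at 0 (size 4, align 4) → ends 4
n_entries at 4 (size 4, align 4) → ends 8
offset at 8 (size 1, align 1) → ends 9
pad 1 to align 2 for mtime
mtime at 10 (size 2, align 2) → ends 12
size at 12 (size 4, align 4) → ends 16
total 16 bytes, alignment 4
20 − 16 = 4

4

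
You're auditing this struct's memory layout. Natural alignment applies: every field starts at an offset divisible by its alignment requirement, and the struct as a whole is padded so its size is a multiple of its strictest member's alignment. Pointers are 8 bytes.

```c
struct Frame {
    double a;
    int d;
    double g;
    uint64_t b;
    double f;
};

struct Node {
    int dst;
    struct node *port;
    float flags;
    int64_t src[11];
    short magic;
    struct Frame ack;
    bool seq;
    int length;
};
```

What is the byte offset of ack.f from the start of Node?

152

Frame: @0: a [8B, align 8] → 8; @8: d [4B, align 4] → 12; +4 pad (align 8); @16: g [8B, align 8] → 24; @24: b [8B, align 8] → 32; @32: f [8B, align 8] → 40; size 40, align 8
@0: dst [4B, align 4] → 4
+4 pad (align 8)
@8: port [8B, align 8] → 16
@16: flags [4B, align 4] → 20
+4 pad (align 8)
@24: src [88B, align 8] → 112
@112: magic [2B, align 2] → 114
+6 pad (align 8)
@120: ack [40B, align 8] → 160
within Frame: f at 32
120 + 32 = 152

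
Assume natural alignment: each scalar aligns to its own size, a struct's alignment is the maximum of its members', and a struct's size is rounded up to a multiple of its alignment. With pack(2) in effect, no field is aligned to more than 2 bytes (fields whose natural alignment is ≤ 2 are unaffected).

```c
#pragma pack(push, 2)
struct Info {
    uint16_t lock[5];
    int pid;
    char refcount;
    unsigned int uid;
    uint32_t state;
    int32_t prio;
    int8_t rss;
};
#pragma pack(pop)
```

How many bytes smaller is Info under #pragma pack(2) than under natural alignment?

natural layout:
  0..10  lock  (10B, 2-aligned)
  10..12  -- padding (2B)
  12..16  pid  (4B, 4-aligned)
  16..17  refcount  (1B, 1-aligned)
  17..20  -- padding (3B)
  20..24  uid  (4B, 4-aligned)
  24..28  state  (4B, 4-aligned)
  28..32  prio  (4B, 4-aligned)
  32..33  rss  (1B, 1-aligned)
  33..36  -- tail padding (3B)
  sizeof = 36, alignof = 4
packed(2) layout:
  0..10  lock  (10B, 2-aligned)
  10..14  pid  (4B, 2-aligned)
  14..15  refcount  (1B, 1-aligned)
  15..16  -- padding (1B)
  16..20  uid  (4B, 2-aligned)
  20..24  state  (4B, 2-aligned)
  24..28  prio  (4B, 2-aligned)
  28..29  rss  (1B, 1-aligned)
  29..30  -- tail padding (1B)
  sizeof = 30, alignof = 2
36 − 30 = 6

6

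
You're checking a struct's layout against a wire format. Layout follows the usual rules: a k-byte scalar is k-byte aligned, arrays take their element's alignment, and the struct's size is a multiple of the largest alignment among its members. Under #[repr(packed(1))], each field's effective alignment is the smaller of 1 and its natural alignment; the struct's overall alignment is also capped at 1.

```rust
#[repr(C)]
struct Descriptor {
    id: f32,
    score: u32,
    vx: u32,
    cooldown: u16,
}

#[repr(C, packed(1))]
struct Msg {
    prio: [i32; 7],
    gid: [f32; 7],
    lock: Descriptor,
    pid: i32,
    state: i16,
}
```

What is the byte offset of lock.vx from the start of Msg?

64

Descriptor: @0: id [4B, align 4] → 4; @4: score [4B, align 4] → 8; @8: vx [4B, align 4] → 12; @12: cooldown [2B, align 2] → 14; +2 tail pad (align 4); size 16, align 4
@0: prio [28B, align 1] → 28
@28: gid [28B, align 1] → 56
@56: lock [16B, align 1] → 72
within Descriptor: vx at 8
56 + 8 = 64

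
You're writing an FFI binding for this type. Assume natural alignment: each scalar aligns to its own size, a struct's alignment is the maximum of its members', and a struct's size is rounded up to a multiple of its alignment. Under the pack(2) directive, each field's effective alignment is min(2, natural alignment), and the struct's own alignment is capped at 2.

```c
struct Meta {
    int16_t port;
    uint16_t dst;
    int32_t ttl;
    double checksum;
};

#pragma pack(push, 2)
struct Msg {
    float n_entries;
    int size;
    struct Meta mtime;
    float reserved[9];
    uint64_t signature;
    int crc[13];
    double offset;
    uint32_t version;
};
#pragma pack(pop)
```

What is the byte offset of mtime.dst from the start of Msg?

10

Meta: port at 0 (size 2, align 2) → ends 2; dst at 2 (size 2, align 2) → ends 4; ttl at 4 (size 4, align 4) → ends 8; checksum at 8 (size 8, align 8) → ends 16; total 16 bytes, alignment 8
n_entries at 0 (size 4, align 2) → ends 4
size at 4 (size 4, align 2) → ends 8
mtime at 8 (size 16, align 2) → ends 24
within Meta: dst at 2
8 + 2 = 10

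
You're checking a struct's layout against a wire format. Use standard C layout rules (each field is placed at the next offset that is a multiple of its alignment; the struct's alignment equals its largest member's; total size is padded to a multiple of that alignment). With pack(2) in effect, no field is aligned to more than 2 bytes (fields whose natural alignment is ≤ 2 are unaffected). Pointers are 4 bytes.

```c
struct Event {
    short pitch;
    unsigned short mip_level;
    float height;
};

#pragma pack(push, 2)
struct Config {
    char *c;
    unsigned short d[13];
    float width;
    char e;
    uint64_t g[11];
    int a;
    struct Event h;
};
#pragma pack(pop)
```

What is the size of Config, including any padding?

136 bytes

Event: pitch at 0 (size 2, align 2) → ends 2; mip_level at 2 (size 2, align 2) → ends 4; height at 4 (size 4, align 4) → ends 8; total 8 bytes, alignment 4
c at 0 (size 4, align 2) → ends 4
d at 4 (size 26, align 2) → ends 30
width at 30 (size 4, align 2) → ends 34
e at 34 (size 1, align 1) → ends 35
pad 1 to align 2 for g
g at 36 (size 88, align 2) → ends 124
a at 124 (size 4, align 2) → ends 128
h at 128 (size 8, align 2) → ends 136
total 136 bytes, alignment 2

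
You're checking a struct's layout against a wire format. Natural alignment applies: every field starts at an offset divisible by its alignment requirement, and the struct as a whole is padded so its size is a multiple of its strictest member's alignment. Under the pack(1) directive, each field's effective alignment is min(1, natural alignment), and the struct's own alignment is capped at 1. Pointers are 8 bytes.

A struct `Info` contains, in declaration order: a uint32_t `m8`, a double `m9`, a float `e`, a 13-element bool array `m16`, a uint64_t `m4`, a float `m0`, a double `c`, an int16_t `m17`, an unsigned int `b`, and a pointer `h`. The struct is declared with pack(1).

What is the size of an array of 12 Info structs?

@0: m8 [4B, align 1] → 4
@4: m9 [8B, align 1] → 12
@12: e [4B, align 1] → 16
@16: m16 [13B, align 1] → 29
@29: m4 [8B, align 1] → 37
@37: m0 [4B, align 1] → 41
@41: c [8B, align 1] → 49
@49: m17 [2B, align 1] → 51
@51: b [4B, align 1] → 55
@55: h [8B, align 1] → 63
size 63, align 1
array of 12: 12 × 63 = 756

756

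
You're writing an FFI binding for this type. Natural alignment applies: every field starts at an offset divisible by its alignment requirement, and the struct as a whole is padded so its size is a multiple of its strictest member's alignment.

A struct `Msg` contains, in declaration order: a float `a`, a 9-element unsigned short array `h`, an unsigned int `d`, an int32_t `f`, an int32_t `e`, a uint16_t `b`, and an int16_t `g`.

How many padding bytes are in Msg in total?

a at 0 (size 4, align 4) → ends 4
h at 4 (size 18, align 2) → ends 22
pad 2 to align 4 for d
d at 24 (size 4, align 4) → ends 28
f at 28 (size 4, align 4) → ends 32
e at 32 (size 4, align 4) → ends 36
b at 36 (size 2, align 2) → ends 38
g at 38 (size 2, align 2) → ends 40
total 40 bytes, alignment 4
data bytes 38, size 40 → padding 2

2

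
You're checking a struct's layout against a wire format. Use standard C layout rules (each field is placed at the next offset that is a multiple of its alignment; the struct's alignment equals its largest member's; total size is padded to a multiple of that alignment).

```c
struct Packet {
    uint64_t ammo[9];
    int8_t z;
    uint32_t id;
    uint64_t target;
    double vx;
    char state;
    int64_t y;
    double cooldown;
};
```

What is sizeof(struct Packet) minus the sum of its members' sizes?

0..72  ammo  (72B, 8-aligned)
72..73  z  (1B, 1-aligned)
73..76  -- padding (3B)
76..80  id  (4B, 4-aligned)
80..88  target  (8B, 8-aligned)
88..96  vx  (8B, 8-aligned)
96..97  state  (1B, 1-aligned)
97..104  -- padding (7B)
104..112  y  (8B, 8-aligned)
112..120  cooldown  (8B, 8-aligned)
sizeof = 120, alignof = 8
data bytes 110, size 120 → padding 10

10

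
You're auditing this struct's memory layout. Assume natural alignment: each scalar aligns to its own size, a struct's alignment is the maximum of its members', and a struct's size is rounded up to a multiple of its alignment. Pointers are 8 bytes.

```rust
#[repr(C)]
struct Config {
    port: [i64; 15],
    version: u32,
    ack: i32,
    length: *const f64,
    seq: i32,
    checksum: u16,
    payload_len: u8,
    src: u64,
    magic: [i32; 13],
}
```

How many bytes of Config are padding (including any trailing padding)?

5

@0: port [120B, align 8] → 120
@120: version [4B, align 4] → 124
@124: ack [4B, align 4] → 128
@128: length [8B, align 8] → 136
@136: seq [4B, align 4] → 140
@140: checksum [2B, align 2] → 142
@142: payload_len [1B, align 1] → 143
+1 pad (align 8)
@144: src [8B, align 8] → 152
@152: magic [52B, align 4] → 204
+4 tail pad (align 8)
size 208, align 8
data bytes 203, size 208 → padding 5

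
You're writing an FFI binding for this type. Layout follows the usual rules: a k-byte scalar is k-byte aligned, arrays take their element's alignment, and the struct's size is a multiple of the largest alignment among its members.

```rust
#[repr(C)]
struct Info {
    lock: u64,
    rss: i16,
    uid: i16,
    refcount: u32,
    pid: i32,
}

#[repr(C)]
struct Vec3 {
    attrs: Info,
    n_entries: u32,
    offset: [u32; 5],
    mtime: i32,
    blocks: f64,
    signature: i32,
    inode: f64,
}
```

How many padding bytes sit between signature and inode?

4

Info: @0: lock [8B, align 8] → 8; @8: rss [2B, align 2] → 10; @10: uid [2B, align 2] → 12; @12: refcount [4B, align 4] → 16; @16: pid [4B, align 4] → 20; +4 tail pad (align 8); size 24, align 8
@0: attrs [24B, align 8] → 24
@24: n_entries [4B, align 4] → 28
@28: offset [20B, align 4] → 48
@48: mtime [4B, align 4] → 52
+4 pad (align 8)
@56: blocks [8B, align 8] → 64
@64: signature [4B, align 4] → 68
+4 pad (align 8)
@72: inode [8B, align 8] → 80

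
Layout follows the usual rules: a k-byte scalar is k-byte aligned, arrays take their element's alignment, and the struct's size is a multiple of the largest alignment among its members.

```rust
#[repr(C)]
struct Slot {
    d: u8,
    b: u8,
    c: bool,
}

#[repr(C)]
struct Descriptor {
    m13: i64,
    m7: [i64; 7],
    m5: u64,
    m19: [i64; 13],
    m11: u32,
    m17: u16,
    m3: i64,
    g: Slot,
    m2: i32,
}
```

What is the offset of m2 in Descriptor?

196

Slot: d at 0 (size 1, align 1) → ends 1; b at 1 (size 1, align 1) → ends 2; c at 2 (size 1, align 1) → ends 3; total 3 bytes, alignment 1
m13 at 0 (size 8, align 8) → ends 8
m7 at 8 (size 56, align 8) → ends 64
m5 at 64 (size 8, align 8) → ends 72
m19 at 72 (size 104, align 8) → ends 176
m11 at 176 (size 4, align 4) → ends 180
m17 at 180 (size 2, align 2) → ends 182
pad 2 to align 8 for m3
m3 at 184 (size 8, align 8) → ends 192
g at 192 (size 3, align 1) → ends 195
pad 1 to align 4 for m2
m2 at 196 (size 4, align 4) → ends 200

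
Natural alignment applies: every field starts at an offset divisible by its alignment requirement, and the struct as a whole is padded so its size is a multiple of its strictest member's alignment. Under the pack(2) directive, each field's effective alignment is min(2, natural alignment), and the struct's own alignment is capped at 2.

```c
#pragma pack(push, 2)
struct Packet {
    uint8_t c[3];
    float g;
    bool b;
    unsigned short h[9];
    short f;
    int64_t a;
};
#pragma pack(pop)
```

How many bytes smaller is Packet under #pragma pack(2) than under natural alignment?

2

natural layout:
  @0: c [3B, align 1] → 3
  +1 pad (align 4)
  @4: g [4B, align 4] → 8
  @8: b [1B, align 1] → 9
  +1 pad (align 2)
  @10: h [18B, align 2] → 28
  @28: f [2B, align 2] → 30
  +2 pad (align 8)
  @32: a [8B, align 8] → 40
  size 40, align 8
packed(2) layout:
  @0: c [3B, align 1] → 3
  +1 pad (align 2)
  @4: g [4B, align 2] → 8
  @8: b [1B, align 1] → 9
  +1 pad (align 2)
  @10: h [18B, align 2] → 28
  @28: f [2B, align 2] → 30
  @30: a [8B, align 2] → 38
  size 38, align 2
40 − 38 = 2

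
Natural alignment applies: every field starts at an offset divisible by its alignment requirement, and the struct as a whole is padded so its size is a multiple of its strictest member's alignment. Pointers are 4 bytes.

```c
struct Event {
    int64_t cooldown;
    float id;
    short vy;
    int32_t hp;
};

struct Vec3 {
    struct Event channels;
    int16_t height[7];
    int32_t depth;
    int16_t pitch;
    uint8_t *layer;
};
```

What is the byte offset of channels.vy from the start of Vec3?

Event: 0..8  cooldown  (8B, 8-aligned); 8..12  id  (4B, 4-aligned); 12..14  vy  (2B, 2-aligned); 14..16  -- padding (2B); 16..20  hp  (4B, 4-aligned); 20..24  -- tail padding (4B); sizeof = 24, alignof = 8
0..24  channels  (24B, 8-aligned)
within Event: vy at 12
0 + 12 = 12

12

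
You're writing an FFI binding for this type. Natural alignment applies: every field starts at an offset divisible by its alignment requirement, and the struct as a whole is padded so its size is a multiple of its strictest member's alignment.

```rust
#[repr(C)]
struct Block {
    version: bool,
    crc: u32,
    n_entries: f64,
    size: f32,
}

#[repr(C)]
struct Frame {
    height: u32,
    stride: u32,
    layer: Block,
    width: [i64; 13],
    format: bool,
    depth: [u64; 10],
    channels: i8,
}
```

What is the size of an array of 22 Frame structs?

5104

Block: @0: version [1B, align 1] → 1; +3 pad (align 4); @4: crc [4B, align 4] → 8; @8: n_entries [8B, align 8] → 16; @16: size [4B, align 4] → 20; +4 tail pad (align 8); size 24, align 8
@0: height [4B, align 4] → 4
@4: stride [4B, align 4] → 8
@8: layer [24B, align 8] → 32
@32: width [104B, align 8] → 136
@136: format [1B, align 1] → 137
+7 pad (align 8)
@144: depth [80B, align 8] → 224
@224: channels [1B, align 1] → 225
+7 tail pad (align 8)
size 232, align 8
array of 22: 22 × 232 = 5104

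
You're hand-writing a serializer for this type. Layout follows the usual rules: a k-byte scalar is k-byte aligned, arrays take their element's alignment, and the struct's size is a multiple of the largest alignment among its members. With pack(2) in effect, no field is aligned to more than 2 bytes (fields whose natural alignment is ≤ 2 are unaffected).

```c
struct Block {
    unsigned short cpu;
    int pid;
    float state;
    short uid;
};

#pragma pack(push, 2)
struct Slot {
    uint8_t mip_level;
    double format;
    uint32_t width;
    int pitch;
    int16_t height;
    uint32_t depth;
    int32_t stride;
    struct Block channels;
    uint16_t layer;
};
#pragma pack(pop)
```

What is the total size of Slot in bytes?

46 bytes

Block: 0..2  cpu  (2B, 2-aligned); 2..4  -- padding (2B); 4..8  pid  (4B, 4-aligned); 8..12  state  (4B, 4-aligned); 12..14  uid  (2B, 2-aligned); 14..16  -- tail padding (2B); sizeof = 16, alignof = 4
0..1  mip_level  (1B, 1-aligned)
1..2  -- padding (1B)
2..10  format  (8B, 2-aligned)
10..14  width  (4B, 2-aligned)
14..18  pitch  (4B, 2-aligned)
18..20  height  (2B, 2-aligned)
20..24  depth  (4B, 2-aligned)
24..28  stride  (4B, 2-aligned)
28..44  channels  (16B, 2-aligned)
44..46  layer  (2B, 2-aligned)
sizeof = 46, alignof = 2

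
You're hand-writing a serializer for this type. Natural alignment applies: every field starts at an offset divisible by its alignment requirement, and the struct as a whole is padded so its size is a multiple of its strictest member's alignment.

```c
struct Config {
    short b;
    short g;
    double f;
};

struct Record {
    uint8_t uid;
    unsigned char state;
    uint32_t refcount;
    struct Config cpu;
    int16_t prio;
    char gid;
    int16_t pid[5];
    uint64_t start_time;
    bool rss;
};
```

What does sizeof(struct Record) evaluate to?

Config: @0: b [2B, align 2] → 2; @2: g [2B, align 2] → 4; +4 pad (align 8); @8: f [8B, align 8] → 16; size 16, align 8
@0: uid [1B, align 1] → 1
@1: state [1B, align 1] → 2
+2 pad (align 4)
@4: refcount [4B, align 4] → 8
@8: cpu [16B, align 8] → 24
@24: prio [2B, align 2] → 26
@26: gid [1B, align 1] → 27
+1 pad (align 2)
@28: pid [10B, align 2] → 38
+2 pad (align 8)
@40: start_time [8B, align 8] → 48
@48: rss [1B, align 1] → 49
+7 tail pad (align 8)
size 56, align 8

56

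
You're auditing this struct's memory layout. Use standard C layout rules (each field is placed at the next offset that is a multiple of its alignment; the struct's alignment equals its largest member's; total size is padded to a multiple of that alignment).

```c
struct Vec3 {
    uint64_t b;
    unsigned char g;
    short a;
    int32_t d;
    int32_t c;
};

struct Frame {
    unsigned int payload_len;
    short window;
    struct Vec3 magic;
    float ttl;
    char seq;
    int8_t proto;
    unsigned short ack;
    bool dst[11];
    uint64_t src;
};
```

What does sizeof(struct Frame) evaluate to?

Vec3: b at 0 (size 8, align 8) → ends 8; g at 8 (size 1, align 1) → ends 9; pad 1 to align 2 for a; a at 10 (size 2, align 2) → ends 12; d at 12 (size 4, align 4) → ends 16; c at 16 (size 4, align 4) → ends 20; tail pad 4 to reach multiple of 8; total 24 bytes, alignment 8
payload_len at 0 (size 4, align 4) → ends 4
window at 4 (size 2, align 2) → ends 6
pad 2 to align 8 for magic
magic at 8 (size 24, align 8) → ends 32
ttl at 32 (size 4, align 4) → ends 36
seq at 36 (size 1, align 1) → ends 37
proto at 37 (size 1, align 1) → ends 38
ack at 38 (size 2, align 2) → ends 40
dst at 40 (size 11, align 1) → ends 51
pad 5 to align 8 for src
src at 56 (size 8, align 8) → ends 64
total 64 bytes, alignment 8

64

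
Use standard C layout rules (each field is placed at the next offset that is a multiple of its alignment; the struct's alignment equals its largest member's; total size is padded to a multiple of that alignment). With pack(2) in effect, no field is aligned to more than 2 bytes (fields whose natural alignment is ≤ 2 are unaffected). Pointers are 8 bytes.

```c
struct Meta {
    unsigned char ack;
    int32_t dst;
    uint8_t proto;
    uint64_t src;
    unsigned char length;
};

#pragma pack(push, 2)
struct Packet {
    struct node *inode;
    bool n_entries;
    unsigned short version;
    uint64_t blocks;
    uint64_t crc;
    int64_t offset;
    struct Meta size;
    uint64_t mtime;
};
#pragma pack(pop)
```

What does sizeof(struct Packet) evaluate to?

76

Meta: @0: ack [1B, align 1] → 1; +3 pad (align 4); @4: dst [4B, align 4] → 8; @8: proto [1B, align 1] → 9; +7 pad (align 8); @16: src [8B, align 8] → 24; @24: length [1B, align 1] → 25; +7 tail pad (align 8); size 32, align 8
@0: inode [8B, align 2] → 8
@8: n_entries [1B, align 1] → 9
+1 pad (align 2)
@10: version [2B, align 2] → 12
@12: blocks [8B, align 2] → 20
@20: crc [8B, align 2] → 28
@28: offset [8B, align 2] → 36
@36: size [32B, align 2] → 68
@68: mtime [8B, align 2] → 76
size 76, align 2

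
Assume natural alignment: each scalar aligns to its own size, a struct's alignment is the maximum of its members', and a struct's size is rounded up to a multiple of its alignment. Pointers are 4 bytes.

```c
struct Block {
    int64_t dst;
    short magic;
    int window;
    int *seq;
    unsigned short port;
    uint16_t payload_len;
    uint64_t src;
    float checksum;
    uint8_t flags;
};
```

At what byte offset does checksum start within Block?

32

dst at 0 (size 8, align 8) → ends 8
magic at 8 (size 2, align 2) → ends 10
pad 2 to align 4 for window
window at 12 (size 4, align 4) → ends 16
seq at 16 (size 4, align 4) → ends 20
port at 20 (size 2, align 2) → ends 22
payload_len at 22 (size 2, align 2) → ends 24
src at 24 (size 8, align 8) → ends 32
checksum at 32 (size 4, align 4) → ends 36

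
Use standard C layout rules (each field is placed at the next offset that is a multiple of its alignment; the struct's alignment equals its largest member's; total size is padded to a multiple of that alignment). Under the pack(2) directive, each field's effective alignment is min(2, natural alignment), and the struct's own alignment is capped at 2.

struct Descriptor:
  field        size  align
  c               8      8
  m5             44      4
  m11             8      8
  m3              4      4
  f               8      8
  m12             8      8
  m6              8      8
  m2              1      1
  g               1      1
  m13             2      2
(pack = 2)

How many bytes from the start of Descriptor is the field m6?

@0: c [8B, align 2] → 8
@8: m5 [44B, align 2] → 52
@52: m11 [8B, align 2] → 60
@60: m3 [4B, align 2] → 64
@64: f [8B, align 2] → 72
@72: m12 [8B, align 2] → 80
@80: m6 [8B, align 2] → 88

80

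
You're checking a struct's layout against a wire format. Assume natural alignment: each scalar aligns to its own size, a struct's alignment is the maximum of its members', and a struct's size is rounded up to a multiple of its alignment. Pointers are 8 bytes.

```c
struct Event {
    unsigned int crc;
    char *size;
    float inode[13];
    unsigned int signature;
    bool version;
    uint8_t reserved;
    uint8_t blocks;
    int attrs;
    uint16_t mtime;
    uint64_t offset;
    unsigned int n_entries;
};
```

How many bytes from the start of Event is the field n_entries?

96

0..4  crc  (4B, 4-aligned)
4..8  -- padding (4B)
8..16  size  (8B, 8-aligned)
16..68  inode  (52B, 4-aligned)
68..72  signature  (4B, 4-aligned)
72..73  version  (1B, 1-aligned)
73..74  reserved  (1B, 1-aligned)
74..75  blocks  (1B, 1-aligned)
75..76  -- padding (1B)
76..80  attrs  (4B, 4-aligned)
80..82  mtime  (2B, 2-aligned)
82..88  -- padding (6B)
88..96  offset  (8B, 8-aligned)
96..100  n_entries  (4B, 4-aligned)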